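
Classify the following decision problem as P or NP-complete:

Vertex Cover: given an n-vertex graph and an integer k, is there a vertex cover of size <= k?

This problem is NP-complete: one of Karp's 21 NP-complete problems (with k part of the input; for any fixed constant k it is in P).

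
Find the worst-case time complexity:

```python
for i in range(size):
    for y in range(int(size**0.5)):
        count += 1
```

Time complexity: O(n * sqrt(n)).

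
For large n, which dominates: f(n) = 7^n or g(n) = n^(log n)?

f(n) = 7^n grows faster: take logs: log(n^(log n)) = (log n)^2, log(7^n) = n log 7; n dominates (log n)^2.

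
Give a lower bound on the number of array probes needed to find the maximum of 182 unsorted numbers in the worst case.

Adversary: any unprobed cell could hold a value larger than everything seen so far. If fewer than 182 cells are probed, the adversary places the max in an unprobed cell. So all 182 cells must be examined; together with 182-1 comparisons this is tight.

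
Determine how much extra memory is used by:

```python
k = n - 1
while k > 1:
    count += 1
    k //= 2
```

Space complexity: O(1).
Only a constant amount of auxiliary storage is used; nothing grows with n.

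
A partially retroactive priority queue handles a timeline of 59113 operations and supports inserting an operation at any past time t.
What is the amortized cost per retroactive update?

Partially retroactive priority queues (Demaine-Iacono-Langerman) allow updates at past times with queries only at the present. With a balanced BST over the m = 59113 timeline events tracking bridges, each retroactive insert or delete is O(log m) amortized.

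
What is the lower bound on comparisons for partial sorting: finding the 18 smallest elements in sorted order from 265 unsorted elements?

Finding 18 smallest of 265 in sorted order: Omega(265) to identify the 18 smallest, plus Omega(18 log 18) to sort them. Total: Omega(n + k log k).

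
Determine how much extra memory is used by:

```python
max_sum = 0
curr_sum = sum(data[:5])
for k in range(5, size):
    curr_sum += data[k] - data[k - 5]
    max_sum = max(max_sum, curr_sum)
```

Space complexity: O(1).
Only a constant amount of auxiliary storage is used; nothing grows with n.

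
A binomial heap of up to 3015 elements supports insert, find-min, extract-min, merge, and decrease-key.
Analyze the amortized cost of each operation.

A binomial heap with n <= 3015 elements has at most floor(log_2 3015) + 1 = 12 trees. Using potential Phi = number of trees: Insert adds one tree, but cascading merges reduce count -- amortized O(1). Find-min reads the cached minimum pointer: O(1). Extract-min creates O(log n) new trees: O(log n). Merge combines tree lists: O(log n). Decrease-key sifts the element up its tree of height <= log n: O(log n).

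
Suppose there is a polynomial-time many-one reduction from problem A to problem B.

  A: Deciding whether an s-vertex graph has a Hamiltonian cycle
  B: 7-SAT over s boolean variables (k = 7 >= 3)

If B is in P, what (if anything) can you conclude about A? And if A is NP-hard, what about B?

A poly-time reduction A <=_p B means any A-instance can be transformed to a B-instance in poly time.
If B is in P: compose the reduction with B's poly-time algorithm to solve A in poly time, so A is in P.
If A is NP-hard: every NP problem reduces to A, which reduces to B; composing reductions, every NP problem reduces to B, so B is NP-hard.
(Here in fact A is NP-complete and B is NP-complete.)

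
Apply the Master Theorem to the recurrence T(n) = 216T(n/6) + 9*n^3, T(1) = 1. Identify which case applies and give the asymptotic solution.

a=216, b=6, f(n)=9*n^3.
log_6(216) = 3, so n^(log_b(a)) = n^3.
f(n) = Theta(n^3), so Case 2 applies.
T(n) = Theta(n^3 log n).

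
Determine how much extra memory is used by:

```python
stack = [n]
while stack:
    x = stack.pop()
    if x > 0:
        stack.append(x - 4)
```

Space complexity: O(1).
Only a constant amount of auxiliary storage is used; nothing grows with n.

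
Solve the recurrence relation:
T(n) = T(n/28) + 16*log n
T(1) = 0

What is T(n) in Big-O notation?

Each of the log_28(n) levels adds O(log n). T(n) = O(log^2 n).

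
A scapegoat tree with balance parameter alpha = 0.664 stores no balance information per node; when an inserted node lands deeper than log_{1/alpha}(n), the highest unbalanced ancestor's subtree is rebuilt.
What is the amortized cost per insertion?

Search/insert path is O(log n). A rebuild of a subtree of size s costs O(s), but with alpha = 0.664 at least Omega(s) insertions must have occurred in that subtree since its last rebuild. Charging O(1) of the rebuild to each such insertion gives O(log n) amortized.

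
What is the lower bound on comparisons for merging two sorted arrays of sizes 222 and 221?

Adversary argument: with sizes 222 and 221 (differing by at most 1), interleave the two arrays so that every consecutive pair in the output comes from different inputs. Then each of the 442 adjacent output pairs must be directly compared, or the algorithm cannot determine their relative order. So 442 comparisons are necessary; standard merge achieves this.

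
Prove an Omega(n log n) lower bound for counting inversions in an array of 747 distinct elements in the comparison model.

Decision-tree argument: at any leaf, the comparisons made (with transitivity) must totally order all 747 elements -- otherwise some pair (i,j) is unordered, and an adversary can present two inputs agreeing on every comparison made but with that pair flipped, changing the inversion count by 1, so the leaf's output is wrong on one of them. Hence the tree has >= 747! leaves and height >= log_2(747!) = Omega(n log n). Modified merge sort achieves O(n log n).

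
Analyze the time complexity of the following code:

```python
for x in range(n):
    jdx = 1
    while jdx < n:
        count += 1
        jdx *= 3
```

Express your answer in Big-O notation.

Time complexity: O(n log n).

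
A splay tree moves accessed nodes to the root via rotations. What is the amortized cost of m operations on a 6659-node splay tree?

Using a potential function Phi = sum of log(size of subtree) for each node, each splay operation has amortized cost O(log n) where n = 6659. Bad individual operations (O(n)) are offset by decreased potential.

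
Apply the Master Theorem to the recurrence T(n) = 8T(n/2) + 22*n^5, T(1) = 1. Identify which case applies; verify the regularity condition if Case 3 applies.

a=8, b=2, f(n)=22*n^5.
log_2(8) = 3 < 5.
f(n) = Omega(n^(3+epsilon)) for some epsilon > 0, so Case 3 is the candidate.
Regularity: a*f(n/b) = 8*22*(n/2)^5 = (8/32)*22*n^5 <= c*f(n) with c = 8/32 < 1. Satisfied.
Case 3: T(n) = Theta(n^5).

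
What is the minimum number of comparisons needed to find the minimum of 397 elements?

Finding the minimum requires 396 comparisons, identical reasoning to finding the maximum. Each comparison eliminates one candidate.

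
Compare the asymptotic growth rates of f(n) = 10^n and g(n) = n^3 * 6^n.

f(n) = 10^n grows faster: 10^n / (n^3 6^n) = (10/6)^n / n^3 -> infinity since 10/6 > 1.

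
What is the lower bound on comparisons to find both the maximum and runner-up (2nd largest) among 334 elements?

Lower bound: finding the max needs 334-1 comparisons. By an adversary weight-doubling argument, the maximum element must personally win at least ceil(log_2(334)) = 9 comparisons in any correct algorithm. The 2nd largest is among those 9 direct losers, and distinguishing it requires 9-1 more comparisons. Total >= 334-1 + 9-1 = 341. A balanced tournament achieves this bound exactly.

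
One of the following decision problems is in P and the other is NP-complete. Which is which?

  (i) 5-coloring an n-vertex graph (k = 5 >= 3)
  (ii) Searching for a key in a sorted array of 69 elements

(i) is NP-complete: graph k-coloring for k>=3 is NP-complete by reduction from 3-SAT.
(ii) is P: binary search runs in O(log n).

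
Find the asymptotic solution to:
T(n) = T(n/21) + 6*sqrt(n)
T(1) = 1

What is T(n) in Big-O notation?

Each level contributes sqrt(n/21^k). Geometric series with ratio 1/sqrt(21) < 1 sums to O(sqrt(n)).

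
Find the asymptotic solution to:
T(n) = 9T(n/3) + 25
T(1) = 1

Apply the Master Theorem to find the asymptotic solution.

a=9, b=3, f(n)=25. log_3(9) = 2. Case 1 of Master Theorem: T(n) = O(n^2).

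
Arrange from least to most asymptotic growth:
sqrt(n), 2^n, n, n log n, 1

Ordered by growth rate: 1 < sqrt(n) < n < n log n < 2^n.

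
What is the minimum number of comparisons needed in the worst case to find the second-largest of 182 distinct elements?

Lower bound: finding the max needs 182-1 comparisons. By the adversary weight-doubling argument, the max must personally win >= ceil(log_2(182)) = 8 comparisons; the 2nd-largest is among those 8 losers, needing 8-1 more comparisons. Total >= 182-1 + 8-1 = 188. A balanced knockout tournament achieves this.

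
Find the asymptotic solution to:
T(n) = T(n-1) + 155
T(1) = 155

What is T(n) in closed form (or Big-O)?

Unrolling: T(n) = T(n-1) + 155 = T(n-2) + 2*155 = ... = T(1) + (n-1)*155 = 155 + (n-1)*155 = 155n.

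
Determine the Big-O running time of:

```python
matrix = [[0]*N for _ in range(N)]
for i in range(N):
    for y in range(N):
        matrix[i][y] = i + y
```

Time complexity: O(n^2).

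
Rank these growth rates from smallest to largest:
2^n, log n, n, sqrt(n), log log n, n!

Ordered by growth rate: log log n < log n < sqrt(n) < n < 2^n < n!.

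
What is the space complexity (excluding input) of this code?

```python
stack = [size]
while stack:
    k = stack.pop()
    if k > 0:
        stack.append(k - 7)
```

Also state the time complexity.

Space complexity: O(1).
Only a constant amount of auxiliary storage is used; nothing grows with n.
Time complexity: O(n).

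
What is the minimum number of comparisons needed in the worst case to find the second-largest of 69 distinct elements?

Lower bound: finding the max needs 69-1 comparisons. By the adversary weight-doubling argument, the max must personally win >= ceil(log_2(69)) = 7 comparisons; the 2nd-largest is among those 7 losers, needing 7-1 more comparisons. Total >= 69-1 + 7-1 = 74. A balanced knockout tournament achieves this.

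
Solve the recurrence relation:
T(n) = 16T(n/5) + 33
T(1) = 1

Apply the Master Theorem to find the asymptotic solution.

a=16, b=5, f(n)=33. log_5(16) = 1.723. Case 1 of Master Theorem: T(n) = O(n^1.723).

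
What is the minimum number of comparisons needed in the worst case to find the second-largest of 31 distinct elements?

Lower bound: finding the max needs 31-1 comparisons. By the adversary weight-doubling argument, the max must personally win >= ceil(log_2(31)) = 5 comparisons; the 2nd-largest is among those 5 losers, needing 5-1 more comparisons. Total >= 31-1 + 5-1 = 34. A balanced knockout tournament achieves this.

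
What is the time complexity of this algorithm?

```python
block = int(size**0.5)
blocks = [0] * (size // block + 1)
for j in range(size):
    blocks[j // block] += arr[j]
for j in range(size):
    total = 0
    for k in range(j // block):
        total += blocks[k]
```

Time complexity: O(n * sqrt(n)).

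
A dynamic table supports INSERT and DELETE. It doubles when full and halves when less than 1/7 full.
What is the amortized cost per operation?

Using potential function Phi = |2*num_items - table_size| when load > 1/2, and Phi = table_size/2 - num_items otherwise. The gap of 1/7 vs 1/2 for shrinking prevents thrashing. Both insert and delete have O(1) amortized cost.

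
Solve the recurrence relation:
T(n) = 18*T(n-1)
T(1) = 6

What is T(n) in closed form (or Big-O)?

Each step multiplies by 18. T(n) = T(1)*18^(n-1) = 6*18^(n-1).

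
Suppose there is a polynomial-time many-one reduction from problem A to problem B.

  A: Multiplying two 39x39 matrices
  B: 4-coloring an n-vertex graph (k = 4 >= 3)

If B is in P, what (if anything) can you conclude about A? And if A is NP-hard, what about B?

A poly-time reduction A <=_p B means any A-instance can be transformed to a B-instance in poly time.
If B is in P: compose the reduction with B's poly-time algorithm to solve A in poly time, so A is in P.
If A is NP-hard: every NP problem reduces to A, which reduces to B; composing reductions, every NP problem reduces to B, so B is NP-hard.
(Here in fact A is P and B is NP-complete.)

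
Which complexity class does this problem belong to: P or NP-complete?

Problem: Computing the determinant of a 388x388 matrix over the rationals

This problem is in P: Gaussian elimination runs in O(n^3).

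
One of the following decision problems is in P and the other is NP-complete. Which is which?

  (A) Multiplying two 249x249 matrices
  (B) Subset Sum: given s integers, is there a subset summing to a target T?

(A) is P: the schoolbook algorithm runs in O(n^3).
(B) is NP-complete: one of Karp's 21 NP-complete problems.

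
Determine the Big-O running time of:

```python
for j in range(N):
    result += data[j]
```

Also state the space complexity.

Time complexity: O(n).
Space complexity: O(1).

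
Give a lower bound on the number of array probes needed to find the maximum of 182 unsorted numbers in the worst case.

Adversary: any unprobed cell could hold a value larger than everything seen so far. If fewer than 182 cells are probed, the adversary places the max in an unprobed cell. So all 182 cells must be examined; together with 182-1 comparisons this is tight.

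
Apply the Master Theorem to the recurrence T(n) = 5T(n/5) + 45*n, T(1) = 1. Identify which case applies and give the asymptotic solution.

a=5, b=5, f(n)=45*n.
log_5(5) = 1, so n^(log_b(a)) = n.
f(n) = Theta(n), so Case 2 applies.
T(n) = Theta(n log n).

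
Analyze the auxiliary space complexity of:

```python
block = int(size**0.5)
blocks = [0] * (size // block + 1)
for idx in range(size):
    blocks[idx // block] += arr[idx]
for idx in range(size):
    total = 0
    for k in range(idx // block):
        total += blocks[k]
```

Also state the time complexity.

Space complexity: O(sqrt(n)).
Storage scales with sqrt(n).
Time complexity: O(n * sqrt(n)).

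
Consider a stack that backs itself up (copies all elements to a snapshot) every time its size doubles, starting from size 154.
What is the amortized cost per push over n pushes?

Backups occur at sizes 154, 308, 616, ..., copying 154 + 308 + 616 + ... <= 2n elements total (geometric series). Spread over n pushes, the amortized backup cost is O(1) per push.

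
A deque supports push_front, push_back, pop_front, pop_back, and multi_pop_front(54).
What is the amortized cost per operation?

Assign 2 credits to each push operation. A pop uses 1 saved credit. multi_pop_front(54) uses up to 54 saved credits from previous pushes. Credits never go negative. Amortized cost is O(1).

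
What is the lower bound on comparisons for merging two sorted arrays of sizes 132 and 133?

Adversary argument: with sizes 132 and 133 (differing by at most 1), interleave the two arrays so that every consecutive pair in the output comes from different inputs. Then each of the 264 adjacent output pairs must be directly compared, or the algorithm cannot determine their relative order. So 264 comparisons are necessary; standard merge achieves this.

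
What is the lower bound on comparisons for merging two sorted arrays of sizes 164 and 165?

Adversary argument: with sizes 164 and 165 (differing by at most 1), interleave the two arrays so that every consecutive pair in the output comes from different inputs. Then each of the 328 adjacent output pairs must be directly compared, or the algorithm cannot determine their relative order. So 328 comparisons are necessary; standard merge achieves this.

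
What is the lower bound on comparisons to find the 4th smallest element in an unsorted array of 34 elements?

Finding the 4th smallest of 34 elements requires Omega(n) comparisons. Every element must participate in at least one comparison; otherwise it could be the 4th smallest.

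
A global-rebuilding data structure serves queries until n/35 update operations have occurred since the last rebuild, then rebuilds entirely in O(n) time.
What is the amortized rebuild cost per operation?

The O(n) rebuild is triggered by n/35 operations, so each contributes O(n)/(n/35) = O(35) = O(1) to the rebuild cost.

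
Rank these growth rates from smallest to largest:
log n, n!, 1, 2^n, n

Ordered by growth rate: 1 < log n < n < 2^n < n!.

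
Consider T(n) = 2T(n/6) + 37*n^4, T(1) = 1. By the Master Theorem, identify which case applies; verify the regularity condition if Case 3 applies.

a=2, b=6, f(n)=37*n^4.
log_6(2) = 0.3869 < 4.
f(n) = Omega(n^(0.3869+epsilon)) for some epsilon > 0, so Case 3 is the candidate.
Regularity: a*f(n/b) = 2*37*(n/6)^4 = (2/1296)*37*n^4 <= c*f(n) with c = 2/1296 < 1. Satisfied.
Case 3: T(n) = Theta(n^4).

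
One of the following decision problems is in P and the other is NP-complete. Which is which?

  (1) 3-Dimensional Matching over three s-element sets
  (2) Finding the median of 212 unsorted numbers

(1) is NP-complete: one of Karp's 21 NP-complete problems.
(2) is P: linear-time selection (median-of-medians) runs in O(n).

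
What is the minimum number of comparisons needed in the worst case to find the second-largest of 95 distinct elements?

Lower bound: finding the max needs 95-1 comparisons. By the adversary weight-doubling argument, the max must personally win >= ceil(log_2(95)) = 7 comparisons; the 2nd-largest is among those 7 losers, needing 7-1 more comparisons. Total >= 95-1 + 7-1 = 100. A balanced knockout tournament achieves this.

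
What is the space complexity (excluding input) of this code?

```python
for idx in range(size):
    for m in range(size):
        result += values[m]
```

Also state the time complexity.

Space complexity: O(1).
Only a constant amount of auxiliary storage is used; nothing grows with n.
Time complexity: O(n^2).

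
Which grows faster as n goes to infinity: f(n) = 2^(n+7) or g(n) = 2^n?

f(n) = 2^(n+7) and g(n) = 2^n are Theta of each other: 2^(n+7) = 2^7 * 2^n = Theta(2^n).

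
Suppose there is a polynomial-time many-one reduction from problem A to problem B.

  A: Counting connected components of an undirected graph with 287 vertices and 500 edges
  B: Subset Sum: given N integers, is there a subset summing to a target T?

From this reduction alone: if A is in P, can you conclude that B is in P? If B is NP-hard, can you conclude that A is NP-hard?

A poly-time reduction A <=_p B transfers tractability DOWN (B easy => A easy) and hardness UP (A hard => B hard), not the reverse.
From A in P, the reduction alone does NOT give B in P: any problem in P trivially reduces to SAT, yet SAT is not known to be in P.
From B NP-hard, the reduction alone does NOT give A NP-hard: again, easy problems reduce to hard ones.
(Here in fact A is P and B is NP-complete.)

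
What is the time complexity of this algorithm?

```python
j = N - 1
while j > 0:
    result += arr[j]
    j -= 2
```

Time complexity: O(n).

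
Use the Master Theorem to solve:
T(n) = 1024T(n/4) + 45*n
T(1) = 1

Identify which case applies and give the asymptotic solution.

a=1024, b=4, f(n)=45*n.
log_4(1024) = 5 > 1.
Since f(n) = O(n^1) is polynomially smaller than n^5, Case 1 applies.
T(n) = Theta(n^5).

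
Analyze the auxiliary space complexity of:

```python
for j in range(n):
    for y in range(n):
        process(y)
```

Space complexity: O(1).
Only a constant amount of auxiliary storage is used; nothing grows with n.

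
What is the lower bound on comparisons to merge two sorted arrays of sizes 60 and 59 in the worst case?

Adversary: with |60 - 59| <= 1 the inputs can be fully interleaved so that every adjacent pair in the merged output comes from different arrays. Then each of the 118 adjacent pairs must be directly compared, or the algorithm cannot determine their relative order. Standard merge meets this bound.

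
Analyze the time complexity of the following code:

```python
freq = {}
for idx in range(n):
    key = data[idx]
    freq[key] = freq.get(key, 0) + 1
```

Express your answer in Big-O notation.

Time complexity: O(n).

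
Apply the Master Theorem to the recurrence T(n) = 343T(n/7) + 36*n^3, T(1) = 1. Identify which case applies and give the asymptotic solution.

a=343, b=7, f(n)=36*n^3.
log_7(343) = 3, so n^(log_b(a)) = n^3.
f(n) = Theta(n^3), so Case 2 applies.
T(n) = Theta(n^3 log n).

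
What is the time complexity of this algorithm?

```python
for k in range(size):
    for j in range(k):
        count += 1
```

Time complexity: O(n^2).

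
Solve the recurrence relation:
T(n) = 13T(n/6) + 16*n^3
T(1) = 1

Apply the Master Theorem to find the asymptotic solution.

a=13, b=6, f(n)=16*n^3. log_6(13) = 1.432 < 3. Case 3: T(n) = O(n^3).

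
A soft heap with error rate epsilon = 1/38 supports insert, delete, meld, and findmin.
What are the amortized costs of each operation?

Soft heaps (Chazelle) allow up to an epsilon = 1/38 fraction of elements to have corrupted (raised) keys. Insert is O(log(1/epsilon)) = O(log 38) amortized -- the structure maintains heap-ordered binary trees of rank bounded by O(log(1/epsilon)). Meld concatenates root lists: O(1) amortized. Delete and findmin are O(1) amortized.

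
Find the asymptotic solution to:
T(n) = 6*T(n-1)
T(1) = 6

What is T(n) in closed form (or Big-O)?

Each step multiplies by 6. T(n) = T(1)*6^(n-1) = 6*6^(n-1).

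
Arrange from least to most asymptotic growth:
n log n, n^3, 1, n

Ordered by growth rate: 1 < n < n log n < n^3.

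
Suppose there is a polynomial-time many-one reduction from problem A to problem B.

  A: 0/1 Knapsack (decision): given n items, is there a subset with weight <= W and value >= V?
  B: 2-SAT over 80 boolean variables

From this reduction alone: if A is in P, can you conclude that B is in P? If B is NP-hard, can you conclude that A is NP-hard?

A poly-time reduction A <=_p B transfers tractability DOWN (B easy => A easy) and hardness UP (A hard => B hard), not the reverse.
From A in P, the reduction alone does NOT give B in P: any problem in P trivially reduces to SAT, yet SAT is not known to be in P.
From B NP-hard, the reduction alone does NOT give A NP-hard: again, easy problems reduce to hard ones.
(Here in fact A is NP-complete and B is in P, so no such reduction is known -- its existence would imply P = NP; the analysis concerns only what the assumed reduction would or would not let you conclude.)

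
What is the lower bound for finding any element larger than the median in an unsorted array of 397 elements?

To find an element larger than the median of 397 elements, we must see Omega(n) elements. Without seeing enough elements, an adversary can make any unseen element the median.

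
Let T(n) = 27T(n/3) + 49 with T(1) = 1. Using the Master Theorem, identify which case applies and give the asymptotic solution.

a=27, b=3, f(n)=49.
log_3(27) = 3 > 0.
Since f(n) = O(n^0) is polynomially smaller than n^3, Case 1 applies.
T(n) = Theta(n^3).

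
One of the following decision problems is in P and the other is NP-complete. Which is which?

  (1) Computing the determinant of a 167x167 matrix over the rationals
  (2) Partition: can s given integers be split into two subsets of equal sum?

(1) is P: Gaussian elimination runs in O(n^3).
(2) is NP-complete: Subset Sum reduces to it (one of Karp's 21 NP-complete problems).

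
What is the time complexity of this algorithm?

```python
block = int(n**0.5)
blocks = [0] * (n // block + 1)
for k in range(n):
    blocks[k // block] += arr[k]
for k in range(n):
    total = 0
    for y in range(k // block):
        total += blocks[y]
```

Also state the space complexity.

Time complexity: O(n * sqrt(n)).
Space complexity: O(sqrt(n)).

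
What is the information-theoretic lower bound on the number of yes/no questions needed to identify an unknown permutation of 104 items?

There are 104! = 10299016745145627623848583864765044283053772454999072182325491776887871732475287174542709871683888003235965704141638377695179741979175588724736000000000000000000000000 permutations. Each yes/no question gives at most 1 bit, so at least ceil(log_2(10299016745145627623848583864765044283053772454999072182325491776887871732475287174542709871683888003235965704141638377695179741979175588724736000000000000000000000000)) = 552 questions are needed.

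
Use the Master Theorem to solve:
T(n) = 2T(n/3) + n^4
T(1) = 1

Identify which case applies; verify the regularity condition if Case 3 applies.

a=2, b=3, f(n)=n^4.
log_3(2) = 0.6309 < 4.
f(n) = Omega(n^(0.6309+epsilon)) for some epsilon > 0, so Case 3 is the candidate.
Regularity: a*f(n/b) = 2*1*(n/3)^4 = (2/81)*1*n^4 <= c*f(n) with c = 2/81 < 1. Satisfied.
Case 3: T(n) = Theta(n^4).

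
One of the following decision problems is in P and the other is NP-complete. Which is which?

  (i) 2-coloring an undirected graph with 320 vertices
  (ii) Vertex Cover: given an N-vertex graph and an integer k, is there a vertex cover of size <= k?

(i) is P: 2-coloring is bipartiteness testing via BFS, O(V+E).
(ii) is NP-complete: one of Karp's 21 NP-complete problems (with k part of the input; for any fixed constant k it is in P).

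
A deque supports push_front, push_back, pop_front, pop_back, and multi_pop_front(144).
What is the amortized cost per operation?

Assign 2 credits to each push operation. A pop uses 1 saved credit. multi_pop_front(144) uses up to 144 saved credits from previous pushes. Credits never go negative. Amortized cost is O(1).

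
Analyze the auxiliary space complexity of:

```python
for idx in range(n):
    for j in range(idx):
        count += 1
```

Space complexity: O(1).
Only a constant amount of auxiliary storage is used; nothing grows with n.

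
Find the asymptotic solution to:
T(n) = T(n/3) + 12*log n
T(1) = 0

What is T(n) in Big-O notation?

Each of the log_3(n) levels adds O(log n). T(n) = O(log^2 n).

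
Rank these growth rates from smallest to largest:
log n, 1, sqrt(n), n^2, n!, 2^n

Ordered by growth rate: 1 < log n < sqrt(n) < n^2 < 2^n < n!.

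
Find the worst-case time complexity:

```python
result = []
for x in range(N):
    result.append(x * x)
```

Time complexity: O(n).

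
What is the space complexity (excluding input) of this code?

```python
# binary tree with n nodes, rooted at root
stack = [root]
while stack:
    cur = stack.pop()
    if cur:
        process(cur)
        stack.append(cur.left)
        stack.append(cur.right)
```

Space complexity: O(n).
Auxiliary storage grows linearly with the input size n in the worst case.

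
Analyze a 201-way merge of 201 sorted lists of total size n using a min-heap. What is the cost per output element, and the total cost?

Maintain a min-heap of size 201 holding the current head of each list. Each output step does one extract-min (O(log 201)) and one insert of that list's next element (O(log 201)). Each of the n elements passes through the heap exactly once, so the total cost is O(n log 201), i.e. O(log 201) per output element.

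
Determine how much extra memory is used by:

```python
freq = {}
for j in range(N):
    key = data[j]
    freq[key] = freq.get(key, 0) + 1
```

Space complexity: O(n).
Auxiliary storage grows linearly with the input size n in the worst case.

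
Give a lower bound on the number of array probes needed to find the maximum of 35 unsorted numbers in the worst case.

Adversary: any unprobed cell could hold a value larger than everything seen so far. If fewer than 35 cells are probed, the adversary places the max in an unprobed cell. So all 35 cells must be examined; together with 35-1 comparisons this is tight.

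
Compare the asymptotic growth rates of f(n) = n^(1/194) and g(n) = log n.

f(n) = n^(1/194) grows faster: any positive power of n dominates log n.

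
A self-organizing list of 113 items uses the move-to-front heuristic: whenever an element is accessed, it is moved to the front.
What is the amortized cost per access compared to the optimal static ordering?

With potential Phi = number of inversions between the MTF list and the optimal static list (at most C(113,2)), each access has amortized cost at most 2 * (cost under optimal static ordering). This is the move-to-front 2-competitiveness result.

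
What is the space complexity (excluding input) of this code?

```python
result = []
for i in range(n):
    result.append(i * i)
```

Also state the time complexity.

Space complexity: O(n).
Auxiliary storage grows linearly with the input size n in the worst case.
Time complexity: O(n).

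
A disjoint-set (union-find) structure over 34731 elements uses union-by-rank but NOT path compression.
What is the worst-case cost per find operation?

Union-by-rank alone keeps every tree's height <= log_2(34731) ~= 15.1. Each find traverses from a node to its root, costing O(height) = O(log n). Without path compression this bound is tight.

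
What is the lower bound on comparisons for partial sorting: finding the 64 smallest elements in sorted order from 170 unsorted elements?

Finding 64 smallest of 170 in sorted order: Omega(170) to identify the 64 smallest, plus Omega(64 log 64) to sort them. Total: Omega(n + k log k).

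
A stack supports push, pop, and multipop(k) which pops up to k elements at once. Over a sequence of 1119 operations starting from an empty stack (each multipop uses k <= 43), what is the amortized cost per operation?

Each element is pushed exactly once and popped at most once (whether by pop or as part of a multipop). So the total number of individual pops over the whole sequence is at most the number of pushes, which is at most 1119. Total work <= 2 * 1119, hence O(1) amortized per operation.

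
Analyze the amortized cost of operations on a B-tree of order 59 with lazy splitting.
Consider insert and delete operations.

In a B-tree of order 59, a node splits when it has 59 keys. With lazy splitting, we use potential Phi = number of full nodes + number of near-empty nodes. Each split costs O(1) but reduces potential. Between splits, at least 29 insertions must occur in that node. Amortized structural cost is O(1) per operation, plus O(log_59 n) traversal.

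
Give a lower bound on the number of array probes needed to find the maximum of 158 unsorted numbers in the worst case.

Adversary: any unprobed cell could hold a value larger than everything seen so far. If fewer than 158 cells are probed, the adversary places the max in an unprobed cell. So all 158 cells must be examined; together with 158-1 comparisons this is tight.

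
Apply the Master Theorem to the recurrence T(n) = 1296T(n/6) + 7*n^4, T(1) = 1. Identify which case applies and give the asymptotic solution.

a=1296, b=6, f(n)=7*n^4.
log_6(1296) = 4, so n^(log_b(a)) = n^4.
f(n) = Theta(n^4), so Case 2 applies.
T(n) = Theta(n^4 log n).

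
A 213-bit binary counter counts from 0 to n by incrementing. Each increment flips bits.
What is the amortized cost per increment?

Bit i flips every 2^i increments. Total flips over n increments: sum_{i=0}^{213} n/2^i < 2n. Amortized cost: 2n/n = O(1).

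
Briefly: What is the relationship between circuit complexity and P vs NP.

A language is in P iff it has polynomial-size uniform circuit families. P/poly contains all languages decidable by polynomial-size circuits (even non-uniform). If NP is not in P/poly, then P != NP. Proving super-polynomial circuit lower bounds for an NP problem would separate P from NP.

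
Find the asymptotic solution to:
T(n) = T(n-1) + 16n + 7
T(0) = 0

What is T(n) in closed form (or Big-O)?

Dominant term in sum is 16*sum(i, i=1..n) = 16*n*(n+1)/2 = O(n^2).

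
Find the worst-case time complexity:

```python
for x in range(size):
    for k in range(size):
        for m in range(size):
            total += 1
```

Time complexity: O(n^3).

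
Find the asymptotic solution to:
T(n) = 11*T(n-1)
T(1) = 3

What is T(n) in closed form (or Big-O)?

Each step multiplies by 11. T(n) = T(1)*11^(n-1) = 3*11^(n-1).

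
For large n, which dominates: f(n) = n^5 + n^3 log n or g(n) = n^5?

f(n) = n^5 + n^3 log n and g(n) = n^5 are Theta of each other: the lower-order n^3 log n term is o(n^5); both are Theta(n^5).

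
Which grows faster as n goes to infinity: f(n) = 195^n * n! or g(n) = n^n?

f(n) = 195^n * n! grows faster: by Stirling n! ~ sqrt(2 pi n)(n/e)^n, so 195^n n! / n^n ~ (195/e)^n sqrt(2 pi n) -> infinity since 195/e > 1.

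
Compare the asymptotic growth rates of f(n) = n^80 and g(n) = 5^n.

g(n) = 5^n grows faster: any exponential with base > 1 dominates every polynomial.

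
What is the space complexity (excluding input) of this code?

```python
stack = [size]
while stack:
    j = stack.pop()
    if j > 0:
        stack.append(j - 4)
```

Space complexity: O(1).
Only a constant amount of auxiliary storage is used; nothing grows with n.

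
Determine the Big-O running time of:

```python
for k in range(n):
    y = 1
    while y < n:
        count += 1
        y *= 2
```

Time complexity: O(n log n).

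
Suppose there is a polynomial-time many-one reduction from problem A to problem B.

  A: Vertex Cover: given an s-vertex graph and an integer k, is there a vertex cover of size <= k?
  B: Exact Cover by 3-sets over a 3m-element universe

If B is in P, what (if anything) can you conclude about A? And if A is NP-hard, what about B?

A poly-time reduction A <=_p B means any A-instance can be transformed to a B-instance in poly time.
If B is in P: compose the reduction with B's poly-time algorithm to solve A in poly time, so A is in P.
If A is NP-hard: every NP problem reduces to A, which reduces to B; composing reductions, every NP problem reduces to B, so B is NP-hard.
(Here in fact A is NP-complete and B is NP-complete.)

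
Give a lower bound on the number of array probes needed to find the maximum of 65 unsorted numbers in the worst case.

Adversary: any unprobed cell could hold a value larger than everything seen so far. If fewer than 65 cells are probed, the adversary places the max in an unprobed cell. So all 65 cells must be examined; together with 65-1 comparisons this is tight.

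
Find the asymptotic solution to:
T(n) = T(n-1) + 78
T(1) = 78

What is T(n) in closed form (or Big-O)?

Unrolling: T(n) = T(n-1) + 78 = T(n-2) + 2*78 = ... = T(1) + (n-1)*78 = 78 + (n-1)*78 = 78n.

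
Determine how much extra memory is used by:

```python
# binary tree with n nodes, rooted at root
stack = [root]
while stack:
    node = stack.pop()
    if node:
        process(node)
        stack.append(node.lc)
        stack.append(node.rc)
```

Space complexity: O(n).
Auxiliary storage grows linearly with the input size n in the worst case.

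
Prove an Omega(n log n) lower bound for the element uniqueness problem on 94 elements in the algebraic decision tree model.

In the algebraic decision tree model, element uniqueness on 94 elements is equivalent to determining which cell of an arrangement of C(94,2) = 4371 hyperplanes x_i = x_j contains the input point. Ben-Or's theorem shows this requires Omega(n log n).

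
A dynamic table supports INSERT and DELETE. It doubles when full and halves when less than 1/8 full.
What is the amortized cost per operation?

Using potential function Phi = |2*num_items - table_size| when load > 1/2, and Phi = table_size/2 - num_items otherwise. The gap of 1/8 vs 1/2 for shrinking prevents thrashing. Both insert and delete have O(1) amortized cost.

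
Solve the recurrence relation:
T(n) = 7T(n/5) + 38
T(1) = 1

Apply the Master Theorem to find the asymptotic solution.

a=7, b=5, f(n)=38. log_5(7) = 1.209. Case 1 of Master Theorem: T(n) = O(n^1.209).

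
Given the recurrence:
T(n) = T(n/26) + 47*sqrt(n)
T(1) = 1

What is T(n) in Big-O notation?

Each level contributes sqrt(n/26^k). Geometric series with ratio 1/sqrt(26) < 1 sums to O(sqrt(n)).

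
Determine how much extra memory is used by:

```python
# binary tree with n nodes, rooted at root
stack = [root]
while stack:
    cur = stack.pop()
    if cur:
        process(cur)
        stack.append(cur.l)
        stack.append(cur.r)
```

Space complexity: O(n).
Auxiliary storage grows linearly with the input size n in the worst case.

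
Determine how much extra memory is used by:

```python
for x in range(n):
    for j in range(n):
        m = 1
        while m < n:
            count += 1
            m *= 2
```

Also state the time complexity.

Space complexity: O(1).
Only a constant amount of auxiliary storage is used; nothing grows with n.
Time complexity: O(n^2 log n).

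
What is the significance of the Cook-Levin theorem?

The Cook-Levin theorem proves that SAT is NP-complete. It was the first problem shown to be NP-complete, establishing the foundation for proving other problems NP-complete via reductions from SAT.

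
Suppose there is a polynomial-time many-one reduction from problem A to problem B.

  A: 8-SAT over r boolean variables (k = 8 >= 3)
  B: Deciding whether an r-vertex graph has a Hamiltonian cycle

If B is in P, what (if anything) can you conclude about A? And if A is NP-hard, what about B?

A poly-time reduction A <=_p B means any A-instance can be transformed to a B-instance in poly time.
If B is in P: compose the reduction with B's poly-time algorithm to solve A in poly time, so A is in P.
If A is NP-hard: every NP problem reduces to A, which reduces to B; composing reductions, every NP problem reduces to B, so B is NP-hard.
(Here in fact A is NP-complete and B is NP-complete.)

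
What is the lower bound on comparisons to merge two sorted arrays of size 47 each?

To merge two sorted arrays of size 47, we need at least 93 comparisons in the worst case. An adversary can force every element to be compared.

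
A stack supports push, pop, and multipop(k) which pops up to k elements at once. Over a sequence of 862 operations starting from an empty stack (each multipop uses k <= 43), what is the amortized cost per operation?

Each element is pushed exactly once and popped at most once (whether by pop or as part of a multipop). So the total number of individual pops over the whole sequence is at most the number of pushes, which is at most 862. Total work <= 2 * 862, hence O(1) amortized per operation.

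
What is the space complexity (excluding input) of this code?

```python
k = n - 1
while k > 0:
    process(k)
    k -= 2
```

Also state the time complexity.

Space complexity: O(1).
Only a constant amount of auxiliary storage is used; nothing grows with n.
Time complexity: O(n).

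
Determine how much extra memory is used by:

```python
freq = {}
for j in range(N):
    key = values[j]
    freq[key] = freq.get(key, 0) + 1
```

Space complexity: O(n).
Auxiliary storage grows linearly with the input size n in the worst case.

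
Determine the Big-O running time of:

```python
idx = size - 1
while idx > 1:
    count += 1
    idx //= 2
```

Time complexity: O(log n).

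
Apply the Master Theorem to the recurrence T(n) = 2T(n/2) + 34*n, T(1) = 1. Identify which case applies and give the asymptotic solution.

a=2, b=2, f(n)=34*n.
log_2(2) = 1, so n^(log_b(a)) = n.
f(n) = Theta(n), so Case 2 applies.
T(n) = Theta(n log n).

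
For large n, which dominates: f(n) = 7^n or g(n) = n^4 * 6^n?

f(n) = 7^n grows faster: 7^n / (n^4 6^n) = (7/6)^n / n^4 -> infinity since 7/6 > 1.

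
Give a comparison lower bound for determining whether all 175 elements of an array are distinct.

In the algebraic decision-tree model, the YES region for element distinctness on 175 elements has 175! connected components (one per ordering). Ben-Or's theorem then gives a lower bound of Omega(log(n!)) = Omega(n log n).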